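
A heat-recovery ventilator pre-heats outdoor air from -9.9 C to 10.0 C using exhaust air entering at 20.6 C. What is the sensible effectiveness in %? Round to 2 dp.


eff = (10.0-(-9.9))/(20.6-(-9.9))*100 = 65.25 %

65.25 %


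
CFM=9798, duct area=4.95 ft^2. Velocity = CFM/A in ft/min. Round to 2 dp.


V = 9798 / 4.95 = 1979.39 ft/min

1979.39 ft/min


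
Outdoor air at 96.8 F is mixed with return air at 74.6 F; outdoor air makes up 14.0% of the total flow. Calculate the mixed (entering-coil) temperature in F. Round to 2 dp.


T_mix = 74.6 + (14.0/100)*(96.8-74.6) = 77.71 F

77.71 F


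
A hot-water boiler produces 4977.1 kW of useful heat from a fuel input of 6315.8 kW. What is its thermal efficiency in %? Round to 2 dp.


eta = (4977.1/6315.8)*100 = 78.80 %

78.80 %


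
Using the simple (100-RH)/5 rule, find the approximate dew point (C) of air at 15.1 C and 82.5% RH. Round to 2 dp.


Td = 15.1 - (100-82.5)/5 = 11.60 C

11.60 C


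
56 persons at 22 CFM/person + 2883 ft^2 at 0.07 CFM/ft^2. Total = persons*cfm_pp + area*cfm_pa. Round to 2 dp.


Total = 56*22 + 2883*0.07 = 1433.81 CFM

1433.81 CFM


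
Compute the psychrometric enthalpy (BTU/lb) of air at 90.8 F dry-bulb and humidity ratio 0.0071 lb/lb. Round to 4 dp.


h = 0.24*90.8 + 0.0071*(1061+0.444*90.8) = 29.6113 BTU/lb

29.6113 BTU/lb


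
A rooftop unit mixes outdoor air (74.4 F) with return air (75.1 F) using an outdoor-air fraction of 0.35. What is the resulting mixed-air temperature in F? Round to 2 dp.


T_mix = 0.35*74.4 + 0.65*75.1 = 74.86 F

74.86 F


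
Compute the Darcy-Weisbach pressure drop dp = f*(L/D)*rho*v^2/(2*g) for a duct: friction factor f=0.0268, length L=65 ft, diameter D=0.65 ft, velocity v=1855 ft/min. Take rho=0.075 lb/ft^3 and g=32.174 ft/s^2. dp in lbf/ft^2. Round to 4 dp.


v_fps = 1855/60 = 30.9167 ft/s
dp = 0.0268*(65/0.65)*0.075*30.9167^2/(2*32.174) = 2.9857 lbf/ft^2

2.9857 lbf/ft^2


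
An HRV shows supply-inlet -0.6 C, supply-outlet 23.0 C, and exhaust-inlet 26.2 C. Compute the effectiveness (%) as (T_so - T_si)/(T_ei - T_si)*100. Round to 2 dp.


eff = (23.0-(-0.6))/(26.2-(-0.6))*100 = 88.06 %

88.06 %


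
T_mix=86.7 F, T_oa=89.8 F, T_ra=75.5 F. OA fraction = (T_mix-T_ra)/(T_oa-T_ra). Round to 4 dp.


frac = (86.7 - 75.5) / (89.8 - 75.5) = 0.7832

0.7832


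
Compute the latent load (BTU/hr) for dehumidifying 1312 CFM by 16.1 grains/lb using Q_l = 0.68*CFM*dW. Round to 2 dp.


Q = 0.68 * 1312 * 16.1 = 14363.78 BTU/hr

14363.78 BTU/hr


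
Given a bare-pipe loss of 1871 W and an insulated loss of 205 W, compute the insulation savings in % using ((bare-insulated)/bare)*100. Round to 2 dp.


Savings = ((1871-205)/1871)*100 = 89.04 %

89.04 %


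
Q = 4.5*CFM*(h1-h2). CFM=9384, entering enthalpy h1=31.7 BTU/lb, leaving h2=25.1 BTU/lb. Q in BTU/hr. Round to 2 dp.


Q = 4.5 * 9384 * (31.7 - 25.1) = 278704.80 BTU/hr

278704.80 BTU/hr


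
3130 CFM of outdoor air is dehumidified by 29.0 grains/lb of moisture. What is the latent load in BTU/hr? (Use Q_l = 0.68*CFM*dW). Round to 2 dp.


Q = 0.68 * 3130 * 29.0 = 61723.60 BTU/hr

61723.60 BTU/hr


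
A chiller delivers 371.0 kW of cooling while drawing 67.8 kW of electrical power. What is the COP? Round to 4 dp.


COP = 371.0 / 67.8 = 5.4720

5.4720


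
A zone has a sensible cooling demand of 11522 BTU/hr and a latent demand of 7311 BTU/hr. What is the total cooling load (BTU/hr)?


Qt = 11522 + 7311 = 18833 BTU/hr

18833 BTU/hr


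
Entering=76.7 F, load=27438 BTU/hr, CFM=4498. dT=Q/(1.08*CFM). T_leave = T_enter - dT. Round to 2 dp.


dT = 27438/(1.08*4498) = 5.6482
T_leave = 76.7 - 5.6482 = 71.05 F

71.05 F


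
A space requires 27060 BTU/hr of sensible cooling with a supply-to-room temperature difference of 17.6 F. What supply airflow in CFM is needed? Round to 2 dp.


CFM = 27060 / (1.08 * 17.6) = 1423.61

1423.61 CFM


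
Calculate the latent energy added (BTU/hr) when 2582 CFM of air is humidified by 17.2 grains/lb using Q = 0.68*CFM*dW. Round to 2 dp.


Q = 0.68 * 2582 * 17.2 = 30199.07 BTU/hr

30199.07 BTU/hr


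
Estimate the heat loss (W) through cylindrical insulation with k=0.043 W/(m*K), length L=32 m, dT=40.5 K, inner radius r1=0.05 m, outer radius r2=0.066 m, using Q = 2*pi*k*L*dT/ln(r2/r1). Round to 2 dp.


Q = 2*pi*0.043*32*40.5/ln(0.066/0.05) = 1261.20 W

1261.20 W


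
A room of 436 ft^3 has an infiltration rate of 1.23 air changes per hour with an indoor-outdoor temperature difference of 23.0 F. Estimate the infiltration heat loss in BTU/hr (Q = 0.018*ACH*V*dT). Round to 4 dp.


Q = 0.018 * 1.23 * 436 * 23.0 = 222.0199 BTU/hr

222.0199 BTU/hr


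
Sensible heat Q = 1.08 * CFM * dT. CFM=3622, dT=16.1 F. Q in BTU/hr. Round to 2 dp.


Q = 1.08 * 3622 * 16.1 = 62979.34 BTU/hr

62979.34 BTU/hr


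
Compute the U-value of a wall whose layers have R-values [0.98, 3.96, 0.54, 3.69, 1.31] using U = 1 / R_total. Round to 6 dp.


R_total = 0.98 + 3.96 + 0.54 + 3.69 + 1.31 = 10.48
U = 1/10.48 = 0.095420

0.095420


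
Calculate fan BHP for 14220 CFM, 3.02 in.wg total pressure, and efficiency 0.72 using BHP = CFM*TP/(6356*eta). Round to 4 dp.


BHP = 14220 * 3.02 / (6356 * 0.72) = 9.3840 hp

9.3840 hp


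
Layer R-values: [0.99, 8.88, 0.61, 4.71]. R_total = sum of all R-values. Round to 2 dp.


R_total = 0.99 + 8.88 + 0.61 + 4.71 = 15.19

15.19


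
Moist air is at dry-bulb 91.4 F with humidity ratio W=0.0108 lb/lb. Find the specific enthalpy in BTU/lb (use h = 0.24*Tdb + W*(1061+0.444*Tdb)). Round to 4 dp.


h = 0.24*91.4 + 0.0108*(1061+0.444*91.4) = 33.8331 BTU/lb

33.8331 BTU/lb


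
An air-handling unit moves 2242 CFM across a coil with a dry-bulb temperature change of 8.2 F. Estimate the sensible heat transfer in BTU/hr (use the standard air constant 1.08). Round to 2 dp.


Q = 1.08 * 2242 * 8.2 = 19855.15 BTU/hr

19855.15 BTU/hr


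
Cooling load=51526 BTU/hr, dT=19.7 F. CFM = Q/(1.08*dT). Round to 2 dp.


CFM = 51526 / (1.08 * 19.7) = 2421.79

2421.79 CFM


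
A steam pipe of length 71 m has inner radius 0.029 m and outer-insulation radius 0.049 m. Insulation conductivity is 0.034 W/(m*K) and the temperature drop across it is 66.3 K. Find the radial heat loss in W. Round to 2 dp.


Q = 2*pi*0.034*71*66.3/ln(0.049/0.029) = 1917.19 W

1917.19 W


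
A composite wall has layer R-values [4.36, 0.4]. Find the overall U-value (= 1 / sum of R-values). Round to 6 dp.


R_total = 4.36 + 0.4 = 4.76
U = 1/4.76 = 0.210084

0.210084


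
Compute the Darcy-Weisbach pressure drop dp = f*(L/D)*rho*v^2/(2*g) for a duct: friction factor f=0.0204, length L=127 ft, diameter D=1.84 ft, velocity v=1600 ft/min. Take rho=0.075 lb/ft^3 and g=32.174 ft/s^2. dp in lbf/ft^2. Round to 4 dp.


v_fps = 1600/60 = 26.6667 ft/s
dp = 0.0204*(127/1.84)*0.075*26.6667^2/(2*32.174) = 1.1670 lbf/ft^2

1.1670 lbf/ft^2


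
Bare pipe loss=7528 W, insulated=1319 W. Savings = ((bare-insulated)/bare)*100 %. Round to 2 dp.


Savings = ((7528-1319)/7528)*100 = 82.48 %

82.48 %


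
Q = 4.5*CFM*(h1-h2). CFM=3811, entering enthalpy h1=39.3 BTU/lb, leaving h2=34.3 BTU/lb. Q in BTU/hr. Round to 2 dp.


Q = 4.5 * 3811 * (39.3 - 34.3) = 85747.50 BTU/hr

85747.50 BTU/hr


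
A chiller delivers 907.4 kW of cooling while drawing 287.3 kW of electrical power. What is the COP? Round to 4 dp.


COP = 907.4 / 287.3 = 3.1584

3.1584


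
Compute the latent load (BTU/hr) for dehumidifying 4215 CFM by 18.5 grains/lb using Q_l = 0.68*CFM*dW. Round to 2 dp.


Q = 0.68 * 4215 * 18.5 = 53024.70 BTU/hr

53024.70 BTU/hr


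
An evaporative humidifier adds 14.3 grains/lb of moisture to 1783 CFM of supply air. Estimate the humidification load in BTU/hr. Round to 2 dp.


Q = 0.68 * 1783 * 14.3 = 17337.89 BTU/hr

17337.89 BTU/hr


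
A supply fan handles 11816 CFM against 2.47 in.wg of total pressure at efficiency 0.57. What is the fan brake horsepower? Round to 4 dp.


BHP = 11816 * 2.47 / (6356 * 0.57) = 8.0558 hp

8.0558 hp


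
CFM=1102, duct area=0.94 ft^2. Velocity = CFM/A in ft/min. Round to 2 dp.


V = 1102 / 0.94 = 1172.34 ft/min

1172.34 ft/min


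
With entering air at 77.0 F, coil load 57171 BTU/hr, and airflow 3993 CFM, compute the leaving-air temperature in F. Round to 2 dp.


dT = 57171/(1.08*3993) = 13.2572
T_leave = 77.0 - 13.2572 = 63.74 F

63.74 F


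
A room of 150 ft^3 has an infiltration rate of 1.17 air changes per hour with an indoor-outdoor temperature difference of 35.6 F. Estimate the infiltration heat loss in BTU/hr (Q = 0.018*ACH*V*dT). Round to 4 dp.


Q = 0.018 * 1.17 * 150 * 35.6 = 112.4604 BTU/hr

112.4604 BTU/hr


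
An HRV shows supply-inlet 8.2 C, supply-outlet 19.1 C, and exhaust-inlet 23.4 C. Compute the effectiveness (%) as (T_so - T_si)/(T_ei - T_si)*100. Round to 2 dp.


eff = (19.1-8.2)/(23.4-8.2)*100 = 71.71 %

71.71 %


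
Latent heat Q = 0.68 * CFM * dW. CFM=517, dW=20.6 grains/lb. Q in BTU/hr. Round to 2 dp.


Q = 0.68 * 517 * 20.6 = 7242.14 BTU/hr

7242.14 BTU/hr


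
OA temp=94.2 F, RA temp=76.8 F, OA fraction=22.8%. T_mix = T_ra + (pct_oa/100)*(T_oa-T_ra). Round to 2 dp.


T_mix = 76.8 + (22.8/100)*(94.2-76.8) = 80.77 F

80.77 F


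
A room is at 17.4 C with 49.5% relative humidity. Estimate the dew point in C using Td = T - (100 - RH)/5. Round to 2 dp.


Td = 17.4 - (100-49.5)/5 = 7.30 C

7.30 C


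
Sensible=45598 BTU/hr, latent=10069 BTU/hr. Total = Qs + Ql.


Qt = 45598 + 10069 = 55667 BTU/hr

55667 BTU/hr


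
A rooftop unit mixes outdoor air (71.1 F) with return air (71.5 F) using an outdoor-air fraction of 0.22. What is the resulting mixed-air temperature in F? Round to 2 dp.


T_mix = 0.22*71.1 + 0.78*71.5 = 71.41 F

71.41 F


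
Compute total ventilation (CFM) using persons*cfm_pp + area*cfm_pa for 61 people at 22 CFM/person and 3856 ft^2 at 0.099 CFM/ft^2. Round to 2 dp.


Total = 61*22 + 3856*0.099 = 1723.74 CFM

1723.74 CFM


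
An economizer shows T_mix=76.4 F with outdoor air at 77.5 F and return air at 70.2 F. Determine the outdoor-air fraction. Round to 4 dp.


frac = (76.4 - 70.2) / (77.5 - 70.2) = 0.8493

0.8493


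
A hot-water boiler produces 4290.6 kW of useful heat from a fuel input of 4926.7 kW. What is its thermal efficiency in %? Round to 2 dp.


eta = (4290.6/4926.7)*100 = 87.09 %

87.09 %


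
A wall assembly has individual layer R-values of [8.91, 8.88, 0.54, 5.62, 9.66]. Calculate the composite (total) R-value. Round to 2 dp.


R_total = 8.91 + 8.88 + 0.54 + 5.62 + 9.66 = 33.61

33.61


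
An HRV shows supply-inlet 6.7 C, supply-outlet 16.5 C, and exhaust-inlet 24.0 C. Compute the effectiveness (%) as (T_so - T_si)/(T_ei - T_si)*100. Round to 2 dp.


eff = (16.5-6.7)/(24.0-6.7)*100 = 56.65 %

56.65 %


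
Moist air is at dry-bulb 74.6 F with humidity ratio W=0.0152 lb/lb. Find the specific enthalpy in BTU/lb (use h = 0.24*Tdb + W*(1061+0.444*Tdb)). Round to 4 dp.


h = 0.24*74.6 + 0.0152*(1061+0.444*74.6) = 34.5347 BTU/lb

34.5347 BTU/lb


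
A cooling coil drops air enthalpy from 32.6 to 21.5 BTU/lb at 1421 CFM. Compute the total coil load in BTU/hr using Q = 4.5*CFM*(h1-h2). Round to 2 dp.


Q = 4.5 * 1421 * (32.6 - 21.5) = 70978.95 BTU/hr

70978.95 BTU/hr


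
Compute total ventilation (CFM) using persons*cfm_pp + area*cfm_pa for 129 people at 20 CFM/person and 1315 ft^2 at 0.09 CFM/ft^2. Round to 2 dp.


Total = 129*20 + 1315*0.09 = 2698.35 CFM

2698.35 CFM


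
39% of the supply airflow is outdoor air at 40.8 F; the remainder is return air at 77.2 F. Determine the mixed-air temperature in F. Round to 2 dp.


T_mix = 0.39*40.8 + 0.61*77.2 = 63.00 F

63.00 F


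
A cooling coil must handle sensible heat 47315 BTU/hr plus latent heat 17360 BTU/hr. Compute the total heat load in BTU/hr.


Qt = 47315 + 17360 = 64675 BTU/hr

64675 BTU/hr


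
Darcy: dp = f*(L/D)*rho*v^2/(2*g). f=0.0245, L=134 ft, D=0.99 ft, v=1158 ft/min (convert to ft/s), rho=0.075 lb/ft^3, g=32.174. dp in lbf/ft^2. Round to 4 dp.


v_fps = 1158/60 = 19.3 ft/s
dp = 0.0245*(134/0.99)*0.075*19.3^2/(2*32.174) = 1.4397 lbf/ft^2

1.4397 lbf/ft^2


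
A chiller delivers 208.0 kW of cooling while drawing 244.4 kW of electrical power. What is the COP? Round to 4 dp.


COP = 208.0 / 244.4 = 0.8511

0.8511


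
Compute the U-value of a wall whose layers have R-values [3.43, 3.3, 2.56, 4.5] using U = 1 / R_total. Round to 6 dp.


R_total = 3.43 + 3.3 + 2.56 + 4.5 = 13.79
U = 1/13.79 = 0.072516

0.072516


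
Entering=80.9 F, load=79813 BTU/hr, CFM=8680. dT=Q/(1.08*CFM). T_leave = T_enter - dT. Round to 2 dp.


dT = 79813/(1.08*8680) = 8.5139
T_leave = 80.9 - 8.5139 = 72.39 F

72.39 F


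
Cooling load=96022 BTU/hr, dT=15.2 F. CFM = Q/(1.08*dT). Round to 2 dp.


CFM = 96022 / (1.08 * 15.2) = 5849.29

5849.29 CFM


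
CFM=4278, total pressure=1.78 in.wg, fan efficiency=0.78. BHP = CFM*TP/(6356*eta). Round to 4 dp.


BHP = 4278 * 1.78 / (6356 * 0.78) = 1.5360 hp

1.5360 hp


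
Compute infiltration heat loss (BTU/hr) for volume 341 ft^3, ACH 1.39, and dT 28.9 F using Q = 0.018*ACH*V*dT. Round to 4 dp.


Q = 0.018 * 1.39 * 341 * 28.9 = 246.5696 BTU/hr

246.5696 BTU/hr


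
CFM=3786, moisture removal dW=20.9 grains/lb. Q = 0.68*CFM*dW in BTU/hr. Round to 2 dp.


Q = 0.68 * 3786 * 20.9 = 53806.63 BTU/hr

53806.63 BTU/hr


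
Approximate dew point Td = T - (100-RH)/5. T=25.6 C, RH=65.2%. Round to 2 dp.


Td = 25.6 - (100-65.2)/5 = 18.64 C

18.64 C


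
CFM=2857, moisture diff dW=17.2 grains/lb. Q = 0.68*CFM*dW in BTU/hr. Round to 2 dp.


Q = 0.68 * 2857 * 17.2 = 33415.47 BTU/hr

33415.47 BTU/hr


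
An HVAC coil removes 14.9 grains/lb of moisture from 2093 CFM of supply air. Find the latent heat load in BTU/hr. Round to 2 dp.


Q = 0.68 * 2093 * 14.9 = 21206.28 BTU/hr

21206.28 BTU/hr


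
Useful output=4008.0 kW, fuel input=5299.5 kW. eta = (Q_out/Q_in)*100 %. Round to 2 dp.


eta = (4008.0/5299.5)*100 = 75.63 %

75.63 %


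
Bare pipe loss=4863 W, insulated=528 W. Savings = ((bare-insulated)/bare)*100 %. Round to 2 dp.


Savings = ((4863-528)/4863)*100 = 89.14 %

89.14 %


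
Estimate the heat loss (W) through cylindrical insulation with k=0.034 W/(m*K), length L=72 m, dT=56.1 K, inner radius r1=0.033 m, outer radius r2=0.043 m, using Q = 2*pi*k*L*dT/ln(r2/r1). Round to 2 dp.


Q = 2*pi*0.034*72*56.1/ln(0.043/0.033) = 3259.96 W

3259.96 W


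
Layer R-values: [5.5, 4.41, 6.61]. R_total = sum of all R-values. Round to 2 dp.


R_total = 5.5 + 4.41 + 6.61 = 16.52

16.52


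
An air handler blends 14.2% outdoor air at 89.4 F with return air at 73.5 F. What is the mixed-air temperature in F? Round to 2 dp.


T_mix = 73.5 + (14.2/100)*(89.4-73.5) = 75.76 F

75.76 F


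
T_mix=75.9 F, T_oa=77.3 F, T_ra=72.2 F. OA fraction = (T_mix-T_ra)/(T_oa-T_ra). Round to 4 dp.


frac = (75.9 - 72.2) / (77.3 - 72.2) = 0.7255

0.7255


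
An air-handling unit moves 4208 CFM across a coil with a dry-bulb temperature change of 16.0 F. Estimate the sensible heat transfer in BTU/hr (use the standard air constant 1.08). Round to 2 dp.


Q = 1.08 * 4208 * 16.0 = 72714.24 BTU/hr

72714.24 BTU/hr


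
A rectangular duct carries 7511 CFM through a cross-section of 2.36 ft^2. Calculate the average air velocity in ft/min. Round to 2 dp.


V = 7511 / 2.36 = 3182.63 ft/min

3182.63 ft/min


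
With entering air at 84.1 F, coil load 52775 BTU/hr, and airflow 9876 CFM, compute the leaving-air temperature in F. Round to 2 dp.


dT = 52775/(1.08*9876) = 4.9479
T_leave = 84.1 - 4.9479 = 79.15 F

79.15 F


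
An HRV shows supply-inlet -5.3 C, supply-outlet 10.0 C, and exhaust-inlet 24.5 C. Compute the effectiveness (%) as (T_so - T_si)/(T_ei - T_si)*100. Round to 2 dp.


eff = (10.0-(-5.3))/(24.5-(-5.3))*100 = 51.34 %

51.34 %


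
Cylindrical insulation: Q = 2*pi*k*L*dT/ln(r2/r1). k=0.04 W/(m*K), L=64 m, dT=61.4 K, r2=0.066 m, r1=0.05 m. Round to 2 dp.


Q = 2*pi*0.04*64*61.4/ln(0.066/0.05) = 3557.29 W

3557.29 W


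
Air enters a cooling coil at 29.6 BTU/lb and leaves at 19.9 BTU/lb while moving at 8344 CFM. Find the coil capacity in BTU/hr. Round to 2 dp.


Q = 4.5 * 8344 * (29.6 - 19.9) = 364215.60 BTU/hr

364215.60 BTU/hr


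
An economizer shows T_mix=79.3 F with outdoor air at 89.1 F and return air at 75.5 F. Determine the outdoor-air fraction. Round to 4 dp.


frac = (79.3 - 75.5) / (89.1 - 75.5) = 0.2794

0.2794


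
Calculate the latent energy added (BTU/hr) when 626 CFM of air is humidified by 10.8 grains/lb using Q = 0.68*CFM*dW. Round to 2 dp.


Q = 0.68 * 626 * 10.8 = 4597.34 BTU/hr

4597.34 BTU/hr


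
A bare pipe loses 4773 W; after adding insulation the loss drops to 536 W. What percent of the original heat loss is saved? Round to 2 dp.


Savings = ((4773-536)/4773)*100 = 88.77 %

88.77 %


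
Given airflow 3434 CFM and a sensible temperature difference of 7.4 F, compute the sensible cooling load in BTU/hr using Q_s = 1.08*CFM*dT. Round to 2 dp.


Q = 1.08 * 3434 * 7.4 = 27444.53 BTU/hr

27444.53 BTU/hr


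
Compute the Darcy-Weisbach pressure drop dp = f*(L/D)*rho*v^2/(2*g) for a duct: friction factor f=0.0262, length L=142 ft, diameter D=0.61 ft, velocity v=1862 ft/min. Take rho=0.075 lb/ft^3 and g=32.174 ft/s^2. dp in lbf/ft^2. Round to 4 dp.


v_fps = 1862/60 = 31.0333 ft/s
dp = 0.0262*(142/0.61)*0.075*31.0333^2/(2*32.174) = 6.8461 lbf/ft^2

6.8461 lbf/ft^2


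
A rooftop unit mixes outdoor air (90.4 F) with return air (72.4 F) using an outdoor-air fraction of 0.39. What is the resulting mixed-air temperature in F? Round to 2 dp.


T_mix = 0.39*90.4 + 0.61*72.4 = 79.42 F

79.42 F


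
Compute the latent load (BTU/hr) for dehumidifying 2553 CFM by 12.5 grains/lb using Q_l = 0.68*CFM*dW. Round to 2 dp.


Q = 0.68 * 2553 * 12.5 = 21700.50 BTU/hr

21700.50 BTU/hr


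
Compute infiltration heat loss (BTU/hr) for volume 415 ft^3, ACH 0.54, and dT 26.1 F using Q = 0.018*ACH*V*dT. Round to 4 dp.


Q = 0.018 * 0.54 * 415 * 26.1 = 105.2822 BTU/hr

105.2822 BTU/hr


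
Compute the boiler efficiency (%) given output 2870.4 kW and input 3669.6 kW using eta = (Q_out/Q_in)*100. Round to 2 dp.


eta = (2870.4/3669.6)*100 = 78.22 %

78.22 %


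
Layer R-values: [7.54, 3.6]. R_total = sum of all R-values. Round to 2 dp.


R_total = 7.54 + 3.6 = 11.14

11.14


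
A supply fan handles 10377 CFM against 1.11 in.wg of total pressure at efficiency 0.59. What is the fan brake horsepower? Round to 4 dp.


BHP = 10377 * 1.11 / (6356 * 0.59) = 3.0716 hp

3.0716 hp


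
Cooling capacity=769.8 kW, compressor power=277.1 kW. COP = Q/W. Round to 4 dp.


COP = 769.8 / 277.1 = 2.7781

2.7781


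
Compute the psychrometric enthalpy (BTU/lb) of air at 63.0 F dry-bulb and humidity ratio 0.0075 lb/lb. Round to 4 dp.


h = 0.24*63.0 + 0.0075*(1061+0.444*63.0) = 23.2873 BTU/lb

23.2873 BTU/lb


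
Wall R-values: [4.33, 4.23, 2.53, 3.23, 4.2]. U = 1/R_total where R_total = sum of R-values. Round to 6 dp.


R_total = 4.33 + 4.23 + 2.53 + 3.23 + 4.2 = 18.52
U = 1/18.52 = 0.053996

0.053996


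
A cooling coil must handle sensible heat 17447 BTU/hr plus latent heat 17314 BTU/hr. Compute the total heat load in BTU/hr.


Qt = 17447 + 17314 = 34761 BTU/hr

34761 BTU/hr


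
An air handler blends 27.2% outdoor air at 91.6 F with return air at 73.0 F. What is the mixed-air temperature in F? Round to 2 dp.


T_mix = 73.0 + (27.2/100)*(91.6-73.0) = 78.06 F

78.06 F


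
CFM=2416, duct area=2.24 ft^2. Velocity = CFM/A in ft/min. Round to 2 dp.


V = 2416 / 2.24 = 1078.57 ft/min

1078.57 ft/min


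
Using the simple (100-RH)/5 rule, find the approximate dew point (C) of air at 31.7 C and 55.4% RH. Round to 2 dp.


Td = 31.7 - (100-55.4)/5 = 22.78 C

22.78 C


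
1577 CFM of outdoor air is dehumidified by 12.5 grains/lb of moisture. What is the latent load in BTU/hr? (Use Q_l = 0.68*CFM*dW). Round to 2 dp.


Q = 0.68 * 1577 * 12.5 = 13404.50 BTU/hr

13404.50 BTU/hr


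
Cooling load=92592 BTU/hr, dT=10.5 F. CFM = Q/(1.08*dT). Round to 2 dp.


CFM = 92592 / (1.08 * 10.5) = 8165.08

8165.08 CFM


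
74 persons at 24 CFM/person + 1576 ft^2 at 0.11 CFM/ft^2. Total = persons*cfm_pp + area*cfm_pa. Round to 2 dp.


Total = 74*24 + 1576*0.11 = 1949.36 CFM

1949.36 CFM


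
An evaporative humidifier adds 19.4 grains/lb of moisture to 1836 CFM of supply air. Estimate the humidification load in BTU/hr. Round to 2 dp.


Q = 0.68 * 1836 * 19.4 = 24220.51 BTU/hr

24220.51 BTU/hr


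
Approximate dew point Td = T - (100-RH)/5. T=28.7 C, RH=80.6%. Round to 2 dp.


Td = 28.7 - (100-80.6)/5 = 24.82 C

24.82 C


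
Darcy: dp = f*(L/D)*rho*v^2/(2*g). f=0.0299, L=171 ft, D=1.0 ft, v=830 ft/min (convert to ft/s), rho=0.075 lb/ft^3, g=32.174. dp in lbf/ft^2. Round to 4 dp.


v_fps = 830/60 = 13.8333 ft/s
dp = 0.0299*(171/1.0)*0.075*13.8333^2/(2*32.174) = 1.1404 lbf/ft^2

1.1404 lbf/ft^2


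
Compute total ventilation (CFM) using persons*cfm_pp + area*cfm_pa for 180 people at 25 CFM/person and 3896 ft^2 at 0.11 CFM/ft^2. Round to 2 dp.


Total = 180*25 + 3896*0.11 = 4928.56 CFM

4928.56 CFM


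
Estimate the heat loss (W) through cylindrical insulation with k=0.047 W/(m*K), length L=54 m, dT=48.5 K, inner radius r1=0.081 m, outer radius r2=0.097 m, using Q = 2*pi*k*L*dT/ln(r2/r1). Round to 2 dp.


Q = 2*pi*0.047*54*48.5/ln(0.097/0.081) = 4290.52 W

4290.52 W


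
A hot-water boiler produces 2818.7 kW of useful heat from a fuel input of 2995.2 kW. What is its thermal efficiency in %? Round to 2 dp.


eta = (2818.7/2995.2)*100 = 94.11 %

94.11 %


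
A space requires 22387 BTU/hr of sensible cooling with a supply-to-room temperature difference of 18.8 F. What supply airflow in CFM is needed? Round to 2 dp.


CFM = 22387 / (1.08 * 18.8) = 1102.59

1102.59 CFM


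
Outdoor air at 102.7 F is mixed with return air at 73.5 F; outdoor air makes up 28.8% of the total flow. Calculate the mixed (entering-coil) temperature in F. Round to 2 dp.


T_mix = 73.5 + (28.8/100)*(102.7-73.5) = 81.91 F

81.91 F


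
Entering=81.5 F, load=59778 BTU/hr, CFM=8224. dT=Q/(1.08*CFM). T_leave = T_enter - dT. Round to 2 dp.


dT = 59778/(1.08*8224) = 6.7303
T_leave = 81.5 - 6.7303 = 74.77 F

74.77 F


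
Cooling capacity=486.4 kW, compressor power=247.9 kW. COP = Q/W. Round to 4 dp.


COP = 486.4 / 247.9 = 1.9621

1.9621


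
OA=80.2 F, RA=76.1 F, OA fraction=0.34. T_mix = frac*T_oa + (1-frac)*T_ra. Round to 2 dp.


T_mix = 0.34*80.2 + 0.66*76.1 = 77.49 F

77.49 F


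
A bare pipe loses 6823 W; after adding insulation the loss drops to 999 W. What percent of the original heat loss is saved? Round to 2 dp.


Savings = ((6823-999)/6823)*100 = 85.36 %

85.36 %


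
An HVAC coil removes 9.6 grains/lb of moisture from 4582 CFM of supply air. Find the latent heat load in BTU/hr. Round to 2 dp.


Q = 0.68 * 4582 * 9.6 = 29911.30 BTU/hr

29911.30 BTU/hr


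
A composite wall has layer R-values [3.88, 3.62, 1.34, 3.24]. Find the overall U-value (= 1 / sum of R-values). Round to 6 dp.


R_total = 3.88 + 3.62 + 1.34 + 3.24 = 12.08
U = 1/12.08 = 0.082781

0.082781


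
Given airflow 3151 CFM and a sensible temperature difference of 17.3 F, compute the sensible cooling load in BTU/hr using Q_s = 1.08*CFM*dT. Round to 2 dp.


Q = 1.08 * 3151 * 17.3 = 58873.28 BTU/hr

58873.28 BTU/hr


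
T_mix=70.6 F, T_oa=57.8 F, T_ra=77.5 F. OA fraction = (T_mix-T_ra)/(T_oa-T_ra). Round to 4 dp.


frac = (70.6 - 77.5) / (57.8 - 77.5) = 0.3503

0.3503


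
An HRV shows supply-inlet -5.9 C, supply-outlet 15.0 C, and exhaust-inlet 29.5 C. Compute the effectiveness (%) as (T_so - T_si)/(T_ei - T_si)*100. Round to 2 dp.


eff = (15.0-(-5.9))/(29.5-(-5.9))*100 = 59.04 %

59.04 %


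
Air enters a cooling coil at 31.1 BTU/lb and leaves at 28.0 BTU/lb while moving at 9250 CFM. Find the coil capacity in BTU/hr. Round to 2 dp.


Q = 4.5 * 9250 * (31.1 - 28.0) = 129037.50 BTU/hr

129037.50 BTU/hr


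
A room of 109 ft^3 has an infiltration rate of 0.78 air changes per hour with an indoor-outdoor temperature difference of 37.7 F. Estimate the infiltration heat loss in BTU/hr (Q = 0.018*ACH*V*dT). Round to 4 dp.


Q = 0.018 * 0.78 * 109 * 37.7 = 57.6946 BTU/hr

57.6946 BTU/hr


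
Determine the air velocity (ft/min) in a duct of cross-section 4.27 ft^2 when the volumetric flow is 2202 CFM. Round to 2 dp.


V = 2202 / 4.27 = 515.69 ft/min

515.69 ft/min


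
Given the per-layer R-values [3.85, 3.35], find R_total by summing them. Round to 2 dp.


R_total = 3.85 + 3.35 = 7.20

7.20


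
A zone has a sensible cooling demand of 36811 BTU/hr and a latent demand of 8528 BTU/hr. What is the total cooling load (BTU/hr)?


Qt = 36811 + 8528 = 45339 BTU/hr

45339 BTU/hr


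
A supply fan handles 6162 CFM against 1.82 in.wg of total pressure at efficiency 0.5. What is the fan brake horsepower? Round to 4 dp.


BHP = 6162 * 1.82 / (6356 * 0.5) = 3.5289 hp

3.5289 hp


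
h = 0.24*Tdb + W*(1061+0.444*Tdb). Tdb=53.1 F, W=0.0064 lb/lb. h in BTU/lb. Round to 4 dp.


h = 0.24*53.1 + 0.0064*(1061+0.444*53.1) = 19.6853 BTU/lb

19.6853 BTU/lb


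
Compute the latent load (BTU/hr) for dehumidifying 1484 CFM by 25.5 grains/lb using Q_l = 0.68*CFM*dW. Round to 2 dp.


Q = 0.68 * 1484 * 25.5 = 25732.56 BTU/hr

25732.56 BTU/hr


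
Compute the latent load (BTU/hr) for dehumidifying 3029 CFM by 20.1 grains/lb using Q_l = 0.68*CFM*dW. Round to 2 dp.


Q = 0.68 * 3029 * 20.1 = 41400.37 BTU/hr

41400.37 BTU/hr


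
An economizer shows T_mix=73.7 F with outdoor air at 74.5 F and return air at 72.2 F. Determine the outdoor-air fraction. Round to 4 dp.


frac = (73.7 - 72.2) / (74.5 - 72.2) = 0.6522

0.6522


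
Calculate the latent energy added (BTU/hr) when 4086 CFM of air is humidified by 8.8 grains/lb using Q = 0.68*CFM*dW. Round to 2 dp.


Q = 0.68 * 4086 * 8.8 = 24450.62 BTU/hr

24450.62 BTU/hr


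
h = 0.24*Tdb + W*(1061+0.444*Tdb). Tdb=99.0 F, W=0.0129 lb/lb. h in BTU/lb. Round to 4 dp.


h = 0.24*99.0 + 0.0129*(1061+0.444*99.0) = 38.0139 BTU/lb

38.0139 BTU/lb


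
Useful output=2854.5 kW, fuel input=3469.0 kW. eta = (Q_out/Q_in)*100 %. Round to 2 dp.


eta = (2854.5/3469.0)*100 = 82.29 %

82.29 %


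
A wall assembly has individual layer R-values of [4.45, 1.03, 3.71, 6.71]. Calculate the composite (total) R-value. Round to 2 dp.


R_total = 4.45 + 1.03 + 3.71 + 6.71 = 15.90

15.90


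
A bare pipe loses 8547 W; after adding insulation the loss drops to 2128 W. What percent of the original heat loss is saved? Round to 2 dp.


Savings = ((8547-2128)/8547)*100 = 75.10 %

75.10 %


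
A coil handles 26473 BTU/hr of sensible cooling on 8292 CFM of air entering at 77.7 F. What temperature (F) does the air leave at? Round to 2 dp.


dT = 26473/(1.08*8292) = 2.9561
T_leave = 77.7 - 2.9561 = 74.74 F

74.74 F


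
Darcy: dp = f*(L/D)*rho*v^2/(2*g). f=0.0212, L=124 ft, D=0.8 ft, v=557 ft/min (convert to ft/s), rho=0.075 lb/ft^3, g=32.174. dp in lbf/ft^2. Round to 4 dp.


v_fps = 557/60 = 9.2833 ft/s
dp = 0.0212*(124/0.8)*0.075*9.2833^2/(2*32.174) = 0.3301 lbf/ft^2

0.3301 lbf/ft^2


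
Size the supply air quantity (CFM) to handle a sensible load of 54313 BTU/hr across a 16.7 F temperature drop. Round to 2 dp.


CFM = 54313 / (1.08 * 16.7) = 3011.37

3011.37 CFM


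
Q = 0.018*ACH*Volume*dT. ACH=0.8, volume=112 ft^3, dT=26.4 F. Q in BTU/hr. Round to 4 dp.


Q = 0.018 * 0.8 * 112 * 26.4 = 42.5779 BTU/hr

42.5779 BTU/hr


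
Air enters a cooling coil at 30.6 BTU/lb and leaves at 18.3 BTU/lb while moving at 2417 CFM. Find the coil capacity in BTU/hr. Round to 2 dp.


Q = 4.5 * 2417 * (30.6 - 18.3) = 133780.95 BTU/hr

133780.95 BTU/hr


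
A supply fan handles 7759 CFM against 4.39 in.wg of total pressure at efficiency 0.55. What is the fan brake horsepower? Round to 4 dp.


BHP = 7759 * 4.39 / (6356 * 0.55) = 9.7437 hp

9.7437 hp


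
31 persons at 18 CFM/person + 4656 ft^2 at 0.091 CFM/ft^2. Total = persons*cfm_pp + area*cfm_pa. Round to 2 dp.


Total = 31*18 + 4656*0.091 = 981.70 CFM

981.70 CFM


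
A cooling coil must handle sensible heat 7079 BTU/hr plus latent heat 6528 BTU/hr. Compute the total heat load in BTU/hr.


Qt = 7079 + 6528 = 13607 BTU/hr

13607 BTU/hr


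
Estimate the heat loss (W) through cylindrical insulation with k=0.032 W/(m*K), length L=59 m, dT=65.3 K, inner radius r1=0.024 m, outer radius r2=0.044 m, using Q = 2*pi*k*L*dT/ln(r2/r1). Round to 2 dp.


Q = 2*pi*0.032*59*65.3/ln(0.044/0.024) = 1277.98 W

1277.98 W


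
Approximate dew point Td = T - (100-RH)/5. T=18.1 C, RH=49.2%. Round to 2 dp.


Td = 18.1 - (100-49.2)/5 = 7.94 C

7.94 C


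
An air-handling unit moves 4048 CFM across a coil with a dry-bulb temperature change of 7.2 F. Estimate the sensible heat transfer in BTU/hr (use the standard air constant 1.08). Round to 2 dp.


Q = 1.08 * 4048 * 7.2 = 31477.25 BTU/hr

31477.25 BTU/hr


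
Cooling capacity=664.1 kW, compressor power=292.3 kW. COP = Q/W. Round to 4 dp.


COP = 664.1 / 292.3 = 2.2720

2.2720


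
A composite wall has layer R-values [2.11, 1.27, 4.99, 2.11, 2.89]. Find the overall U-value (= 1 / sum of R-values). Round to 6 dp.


R_total = 2.11 + 1.27 + 4.99 + 2.11 + 2.89 = 13.37
U = 1/13.37 = 0.074794

0.074794


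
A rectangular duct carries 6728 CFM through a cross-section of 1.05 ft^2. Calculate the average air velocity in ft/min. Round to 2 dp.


V = 6728 / 1.05 = 6407.62 ft/min

6407.62 ft/min


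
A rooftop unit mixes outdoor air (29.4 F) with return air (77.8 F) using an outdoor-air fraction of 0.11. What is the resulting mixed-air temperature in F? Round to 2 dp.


T_mix = 0.11*29.4 + 0.89*77.8 = 72.48 F

72.48 F


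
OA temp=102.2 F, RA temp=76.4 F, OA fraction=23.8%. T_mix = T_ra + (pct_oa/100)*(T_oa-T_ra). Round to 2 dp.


T_mix = 76.4 + (23.8/100)*(102.2-76.4) = 82.54 F

82.54 F


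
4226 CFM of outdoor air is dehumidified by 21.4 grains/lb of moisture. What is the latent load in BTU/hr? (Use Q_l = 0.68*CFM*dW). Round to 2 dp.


Q = 0.68 * 4226 * 21.4 = 61496.75 BTU/hr

61496.75 BTU/hr


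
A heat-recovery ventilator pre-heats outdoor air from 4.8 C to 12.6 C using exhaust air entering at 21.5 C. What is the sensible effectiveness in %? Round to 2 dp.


eff = (12.6-4.8)/(21.5-4.8)*100 = 46.71 %

46.71 %


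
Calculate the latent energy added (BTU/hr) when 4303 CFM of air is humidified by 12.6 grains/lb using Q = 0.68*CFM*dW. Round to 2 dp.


Q = 0.68 * 4303 * 12.6 = 36868.10 BTU/hr

36868.10 BTU/hr


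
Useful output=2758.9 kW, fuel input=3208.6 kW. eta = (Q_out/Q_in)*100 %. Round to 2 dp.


eta = (2758.9/3208.6)*100 = 85.98 %

85.98 %


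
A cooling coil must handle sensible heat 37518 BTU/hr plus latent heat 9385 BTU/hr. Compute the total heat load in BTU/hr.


Qt = 37518 + 9385 = 46903 BTU/hr

46903 BTU/hr


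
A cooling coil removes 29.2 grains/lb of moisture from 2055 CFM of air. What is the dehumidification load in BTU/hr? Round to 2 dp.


Q = 0.68 * 2055 * 29.2 = 40804.08 BTU/hr

40804.08 BTU/hr


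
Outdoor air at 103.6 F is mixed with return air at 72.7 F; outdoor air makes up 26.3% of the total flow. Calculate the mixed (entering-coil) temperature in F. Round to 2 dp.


T_mix = 72.7 + (26.3/100)*(103.6-72.7) = 80.83 F

80.83 F


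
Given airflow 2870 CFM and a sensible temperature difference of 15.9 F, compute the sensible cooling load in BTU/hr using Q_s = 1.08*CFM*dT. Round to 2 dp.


Q = 1.08 * 2870 * 15.9 = 49283.64 BTU/hr

49283.64 BTU/hr


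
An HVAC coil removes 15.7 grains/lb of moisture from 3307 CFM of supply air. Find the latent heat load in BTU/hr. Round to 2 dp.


Q = 0.68 * 3307 * 15.7 = 35305.53 BTU/hr

35305.53 BTU/hr


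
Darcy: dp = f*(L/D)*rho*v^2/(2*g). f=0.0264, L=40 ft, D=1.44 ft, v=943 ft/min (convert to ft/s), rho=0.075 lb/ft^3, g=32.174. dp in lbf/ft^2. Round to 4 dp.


v_fps = 943/60 = 15.7167 ft/s
dp = 0.0264*(40/1.44)*0.075*15.7167^2/(2*32.174) = 0.2111 lbf/ft^2

0.2111 lbf/ft^2


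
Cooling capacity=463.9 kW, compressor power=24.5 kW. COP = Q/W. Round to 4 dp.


COP = 463.9 / 24.5 = 18.9347

18.9347


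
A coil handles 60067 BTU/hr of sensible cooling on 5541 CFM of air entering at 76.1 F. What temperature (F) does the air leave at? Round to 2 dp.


dT = 60067/(1.08*5541) = 10.0375
T_leave = 76.1 - 10.0375 = 66.06 F

66.06 F


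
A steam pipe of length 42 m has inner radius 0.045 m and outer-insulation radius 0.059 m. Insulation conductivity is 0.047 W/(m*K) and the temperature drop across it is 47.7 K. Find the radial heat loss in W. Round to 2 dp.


Q = 2*pi*0.047*42*47.7/ln(0.059/0.045) = 2184.12 W

2184.12 W


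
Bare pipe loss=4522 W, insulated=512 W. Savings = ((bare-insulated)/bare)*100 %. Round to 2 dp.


Savings = ((4522-512)/4522)*100 = 88.68 %

88.68 %


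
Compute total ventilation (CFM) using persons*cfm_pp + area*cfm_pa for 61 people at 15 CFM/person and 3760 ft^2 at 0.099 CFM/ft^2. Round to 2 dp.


Total = 61*15 + 3760*0.099 = 1287.24 CFM

1287.24 CFM


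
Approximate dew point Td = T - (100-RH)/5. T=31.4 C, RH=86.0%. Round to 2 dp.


Td = 31.4 - (100-86.0)/5 = 28.60 C

28.60 C


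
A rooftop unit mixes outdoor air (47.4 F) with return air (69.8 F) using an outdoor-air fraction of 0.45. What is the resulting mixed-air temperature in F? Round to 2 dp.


T_mix = 0.45*47.4 + 0.55*69.8 = 59.72 F

59.72 F


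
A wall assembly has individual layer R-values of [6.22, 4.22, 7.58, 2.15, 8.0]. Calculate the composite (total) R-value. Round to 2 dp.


R_total = 6.22 + 4.22 + 7.58 + 2.15 + 8.0 = 28.17

28.17


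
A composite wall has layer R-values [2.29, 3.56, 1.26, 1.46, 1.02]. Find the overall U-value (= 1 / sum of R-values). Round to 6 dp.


R_total = 2.29 + 3.56 + 1.26 + 1.46 + 1.02 = 9.59
U = 1/9.59 = 0.104275

0.104275


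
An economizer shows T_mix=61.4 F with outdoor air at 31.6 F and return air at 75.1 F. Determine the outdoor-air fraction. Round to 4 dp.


frac = (61.4 - 75.1) / (31.6 - 75.1) = 0.3149

0.3149


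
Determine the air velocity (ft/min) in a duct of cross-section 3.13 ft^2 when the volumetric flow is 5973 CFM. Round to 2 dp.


V = 5973 / 3.13 = 1908.31 ft/min

1908.31 ft/min


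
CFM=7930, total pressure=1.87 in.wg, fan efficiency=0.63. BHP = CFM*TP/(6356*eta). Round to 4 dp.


BHP = 7930 * 1.87 / (6356 * 0.63) = 3.7033 hp

3.7033 hp


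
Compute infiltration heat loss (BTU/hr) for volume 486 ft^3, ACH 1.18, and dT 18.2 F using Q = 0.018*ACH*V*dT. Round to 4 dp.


Q = 0.018 * 1.18 * 486 * 18.2 = 187.8720 BTU/hr

187.8720 BTU/hr


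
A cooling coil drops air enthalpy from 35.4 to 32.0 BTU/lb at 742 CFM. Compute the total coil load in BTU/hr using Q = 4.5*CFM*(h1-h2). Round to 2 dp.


Q = 4.5 * 742 * (35.4 - 32.0) = 11352.60 BTU/hr

11352.60 BTU/hr


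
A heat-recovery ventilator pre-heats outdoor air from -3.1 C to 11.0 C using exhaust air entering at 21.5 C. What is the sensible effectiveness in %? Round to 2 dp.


eff = (11.0-(-3.1))/(21.5-(-3.1))*100 = 57.32 %

57.32 %


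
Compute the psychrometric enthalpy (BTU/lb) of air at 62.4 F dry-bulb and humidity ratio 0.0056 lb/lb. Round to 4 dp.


h = 0.24*62.4 + 0.0056*(1061+0.444*62.4) = 21.0728 BTU/lb

21.0728 BTU/lb


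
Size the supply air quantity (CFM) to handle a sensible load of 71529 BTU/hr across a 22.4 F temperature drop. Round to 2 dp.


CFM = 71529 / (1.08 * 22.4) = 2956.72

2956.72 CFM


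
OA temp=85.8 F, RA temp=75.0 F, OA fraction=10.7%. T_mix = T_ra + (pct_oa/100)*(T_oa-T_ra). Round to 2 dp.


T_mix = 75.0 + (10.7/100)*(85.8-75.0) = 76.16 F

76.16 F


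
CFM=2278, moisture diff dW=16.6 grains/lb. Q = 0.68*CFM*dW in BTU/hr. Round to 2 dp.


Q = 0.68 * 2278 * 16.6 = 25714.06 BTU/hr

25714.06 BTU/hr


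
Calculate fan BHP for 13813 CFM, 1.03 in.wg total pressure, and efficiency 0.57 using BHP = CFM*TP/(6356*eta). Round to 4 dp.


BHP = 13813 * 1.03 / (6356 * 0.57) = 3.9271 hp

3.9271 hp


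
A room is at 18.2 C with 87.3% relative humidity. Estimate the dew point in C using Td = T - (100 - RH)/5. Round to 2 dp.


Td = 18.2 - (100-87.3)/5 = 15.66 C

15.66 C


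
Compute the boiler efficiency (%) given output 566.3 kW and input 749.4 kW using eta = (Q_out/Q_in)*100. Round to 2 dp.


eta = (566.3/749.4)*100 = 75.57 %

75.57 %


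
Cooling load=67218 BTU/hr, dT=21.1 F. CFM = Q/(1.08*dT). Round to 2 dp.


CFM = 67218 / (1.08 * 21.1) = 2949.71

2949.71 CFM


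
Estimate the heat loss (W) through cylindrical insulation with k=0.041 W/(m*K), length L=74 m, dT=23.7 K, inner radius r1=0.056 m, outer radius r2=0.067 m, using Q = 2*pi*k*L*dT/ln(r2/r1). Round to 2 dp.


Q = 2*pi*0.041*74*23.7/ln(0.067/0.056) = 2519.21 W

2519.21 W


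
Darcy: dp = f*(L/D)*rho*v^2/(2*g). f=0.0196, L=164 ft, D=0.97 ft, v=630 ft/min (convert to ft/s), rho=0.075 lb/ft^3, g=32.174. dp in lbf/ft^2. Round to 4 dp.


v_fps = 630/60 = 10.5 ft/s
dp = 0.0196*(164/0.97)*0.075*10.5^2/(2*32.174) = 0.4258 lbf/ft^2

0.4258 lbf/ft^2


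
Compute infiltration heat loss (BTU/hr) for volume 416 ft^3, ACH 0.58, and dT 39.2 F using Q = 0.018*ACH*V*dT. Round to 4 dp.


Q = 0.018 * 0.58 * 416 * 39.2 = 170.2472 BTU/hr

170.2472 BTU/hr


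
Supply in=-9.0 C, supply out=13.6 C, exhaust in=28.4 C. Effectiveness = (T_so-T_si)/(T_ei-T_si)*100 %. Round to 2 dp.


eff = (13.6-(-9.0))/(28.4-(-9.0))*100 = 60.43 %

60.43 %


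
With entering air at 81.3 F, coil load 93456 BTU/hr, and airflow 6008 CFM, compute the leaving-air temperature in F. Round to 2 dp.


dT = 93456/(1.08*6008) = 14.4030
T_leave = 81.3 - 14.4030 = 66.90 F

66.90 F


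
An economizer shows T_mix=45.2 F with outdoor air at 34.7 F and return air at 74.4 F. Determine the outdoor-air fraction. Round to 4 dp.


frac = (45.2 - 74.4) / (34.7 - 74.4) = 0.7355

0.7355


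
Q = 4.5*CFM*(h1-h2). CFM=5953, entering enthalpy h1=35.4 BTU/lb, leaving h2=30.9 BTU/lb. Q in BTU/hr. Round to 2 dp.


Q = 4.5 * 5953 * (35.4 - 30.9) = 120548.25 BTU/hr

120548.25 BTU/hr


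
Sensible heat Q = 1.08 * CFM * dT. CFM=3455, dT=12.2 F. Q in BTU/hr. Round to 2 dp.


Q = 1.08 * 3455 * 12.2 = 45523.08 BTU/hr

45523.08 BTU/hr


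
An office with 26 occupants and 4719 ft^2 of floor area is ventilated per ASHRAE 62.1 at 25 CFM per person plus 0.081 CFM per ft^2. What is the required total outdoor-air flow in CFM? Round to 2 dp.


Total = 26*25 + 4719*0.081 = 1032.24 CFM

1032.24 CFM


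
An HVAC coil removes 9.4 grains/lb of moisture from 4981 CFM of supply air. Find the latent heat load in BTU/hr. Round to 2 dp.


Q = 0.68 * 4981 * 9.4 = 31838.55 BTU/hr

31838.55 BTU/hr


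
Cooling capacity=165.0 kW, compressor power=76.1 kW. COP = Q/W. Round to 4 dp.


COP = 165.0 / 76.1 = 2.1682

2.1682


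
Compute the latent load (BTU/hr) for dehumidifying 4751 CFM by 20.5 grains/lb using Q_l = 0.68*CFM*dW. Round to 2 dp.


Q = 0.68 * 4751 * 20.5 = 66228.94 BTU/hr

66228.94 BTU/hr


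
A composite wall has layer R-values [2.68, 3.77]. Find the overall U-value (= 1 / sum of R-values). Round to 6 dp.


R_total = 2.68 + 3.77 = 6.45
U = 1/6.45 = 0.155039

0.155039


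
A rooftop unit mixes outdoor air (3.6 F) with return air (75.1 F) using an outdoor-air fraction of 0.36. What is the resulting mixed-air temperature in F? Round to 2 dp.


T_mix = 0.36*3.6 + 0.64*75.1 = 49.36 F

49.36 F
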